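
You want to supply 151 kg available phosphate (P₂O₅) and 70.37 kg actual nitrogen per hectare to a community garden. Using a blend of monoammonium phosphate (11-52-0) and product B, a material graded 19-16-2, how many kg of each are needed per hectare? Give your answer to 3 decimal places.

With a, b = kg per hectare of monoammonium phosphate and product B:
P₂O₅: 0.52·a + 0.16·b = 151
N: 0.11·a + 0.19·b = 70.37
From row1: a = (151 − 0.16·b) / 0.52.
Into row2: 0.11·(151 − 0.16·b)/0.52 + 0.19·b = 70.37 → b = 246.0887, a = 214.66502.

214.665 kg monoammonium phosphate, 246.089 kg product B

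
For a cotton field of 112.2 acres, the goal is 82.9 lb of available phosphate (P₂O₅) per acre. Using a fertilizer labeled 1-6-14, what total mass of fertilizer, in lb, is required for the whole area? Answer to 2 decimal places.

155023.00 lb

Product per acre = 82.9 / 6% = 1381.67 lb.
Total product = 1381.67 × 112.2 = 155023 lb.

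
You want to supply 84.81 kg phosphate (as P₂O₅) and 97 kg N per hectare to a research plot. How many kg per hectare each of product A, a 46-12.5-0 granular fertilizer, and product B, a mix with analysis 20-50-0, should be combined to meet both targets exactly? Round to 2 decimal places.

Per-hectare balance (a = product A, b = product B):
P₂O₅: 0.125·a + 0.5·b = 84.81
N: 0.46·a + 0.2·b = 97
Eliminate b: (row1) − 0.5/0.2·(row2) → -1.025·a = -157.69, so a = 153.844.
Then b = (97 − 0.46·153.844) / 0.2 = 131.159.

153.84 kg product A, 131.16 kg product B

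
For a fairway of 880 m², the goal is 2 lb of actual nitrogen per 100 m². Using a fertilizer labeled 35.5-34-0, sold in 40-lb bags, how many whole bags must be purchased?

Product per 100 m² = 2 / 35.5% = 5.6338 lb.
Total product = 5.6338 × 880 / 100 = 49.5775 lb.
Bags = ⌈49.5775 / 40⌉ = 2.

2 bags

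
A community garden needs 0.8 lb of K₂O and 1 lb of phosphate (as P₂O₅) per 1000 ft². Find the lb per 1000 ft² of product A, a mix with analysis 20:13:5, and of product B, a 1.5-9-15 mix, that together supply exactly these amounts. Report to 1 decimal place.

Let a = lb of product A, b = lb of product B (per 1000 ft²).
K₂O: 0.05·a + 0.15·b = 0.8
P₂O₅: 0.13·a + 0.09·b = 1
Eliminate b: (row1) − 0.15/0.09·(row2) → -0.166667·a = -0.866667, so a = 5.2.
Then b = (1 − 0.13·5.2) / 0.09 = 3.6.

5.2 lb product A, 3.6 lb product B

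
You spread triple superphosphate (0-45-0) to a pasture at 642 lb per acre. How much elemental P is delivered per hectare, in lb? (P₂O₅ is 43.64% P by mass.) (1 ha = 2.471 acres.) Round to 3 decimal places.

P₂O₅ per acre = 642 × 45% = 288.9 lb.
Elemental P = 288.9 × 0.4364 = 126.076 lb per acre.
Convert to per hectare: 126.076 × 2.471 = 311.5337 lb.

311.534 lb P per hectare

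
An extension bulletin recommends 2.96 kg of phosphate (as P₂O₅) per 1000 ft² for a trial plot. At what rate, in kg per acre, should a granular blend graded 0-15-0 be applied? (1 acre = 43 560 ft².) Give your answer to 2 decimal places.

Product per 1000 ft² = 2.96 / 15% = 19.7333 kg.
Convert to per acre: 19.7333 × 43.56 = 859.584 kg.

859.58 kg of product per acre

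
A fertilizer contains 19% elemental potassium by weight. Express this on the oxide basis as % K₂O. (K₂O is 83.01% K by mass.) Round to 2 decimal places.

22.89% K₂O

%K₂O = 19 / 0.8301 = 22.8888%.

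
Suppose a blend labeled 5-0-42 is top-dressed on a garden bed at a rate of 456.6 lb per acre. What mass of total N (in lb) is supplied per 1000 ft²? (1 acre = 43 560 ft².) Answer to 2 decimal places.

nitrogen per acre = 456.6 × 5% = 22.83 lb.
Convert to per 1000 ft²: 22.83 × 0.0229568 = 0.524105 lb.

0.52 lb N per thousand sq ft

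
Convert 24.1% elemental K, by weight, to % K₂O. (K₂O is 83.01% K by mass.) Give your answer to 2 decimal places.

29.03% K₂O

%K₂O = 24.1 / 0.8301 = 29.0326%.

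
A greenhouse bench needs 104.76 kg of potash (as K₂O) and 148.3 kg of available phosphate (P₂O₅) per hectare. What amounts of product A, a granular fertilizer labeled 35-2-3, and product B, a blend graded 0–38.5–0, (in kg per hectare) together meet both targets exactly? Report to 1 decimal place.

Let a = kg of product A, b = kg of product B (per hectare).
K₂O: 0.03·a + 0·b = 104.76
P₂O₅: 0.02·a + 0.385·b = 148.3
Eliminate a: (row1) − 0.03/0.02·(row2) → -0.5775·b = -117.69, so b = 203.792.
Back-substitute: a = (104.76 − 0·203.792) / 0.03 = 3492.

3492.0 kg product A, 203.8 kg product B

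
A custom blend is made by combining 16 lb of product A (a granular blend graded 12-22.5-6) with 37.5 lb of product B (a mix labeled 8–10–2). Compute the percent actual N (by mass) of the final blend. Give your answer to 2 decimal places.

9.20% N

Total mass = 16 + 37.5 = 53.5 lb.
N mass = 12%×16 + 8%×37.5 = 4.92 lb.
% N = 4.92 / 53.5 = 9.19626%.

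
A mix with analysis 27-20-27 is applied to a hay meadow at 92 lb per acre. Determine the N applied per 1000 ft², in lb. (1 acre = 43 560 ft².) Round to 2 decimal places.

nitrogen per acre = 92 × 27% = 24.84 lb.
Convert to per 1000 ft²: 24.84 × 0.0229568 = 0.570248 lb.

0.57 lb N per thousand sq ft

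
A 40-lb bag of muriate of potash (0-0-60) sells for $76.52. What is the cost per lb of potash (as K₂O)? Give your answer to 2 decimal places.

K₂O in bag = 40 × 60% = 24 lb.
Cost per lb K₂O = $76.52 / 24 = $3.1883.

$3.19 per lb K₂O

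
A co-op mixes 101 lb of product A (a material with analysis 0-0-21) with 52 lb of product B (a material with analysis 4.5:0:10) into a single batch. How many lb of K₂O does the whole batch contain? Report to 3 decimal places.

26.410 lb K₂O

K₂O mass = 21%×101 + 10%×52 = 26.41 lb.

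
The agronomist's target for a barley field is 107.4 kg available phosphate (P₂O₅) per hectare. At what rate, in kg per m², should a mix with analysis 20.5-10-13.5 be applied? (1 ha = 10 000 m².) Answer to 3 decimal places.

0.107 kg of product per sq m

Product per hectare = 107.4 / 10% = 1074 kg.
Convert to per m²: 1074 × 0.0001 = 0.1074 kg.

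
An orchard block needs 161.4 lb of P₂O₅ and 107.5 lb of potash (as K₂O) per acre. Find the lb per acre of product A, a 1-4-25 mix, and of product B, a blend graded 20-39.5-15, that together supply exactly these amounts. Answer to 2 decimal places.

Let a = lb of product A, b = lb of product B (per acre).
P₂O₅: 0.04·a + 0.395·b = 161.4
K₂O: 0.25·a + 0.15·b = 107.5
Eliminate b: (row1) − 0.395/0.15·(row2) → -0.618333·a = -121.683, so a = 196.792.
Then b = (107.5 − 0.25·196.792) / 0.15 = 388.679.

196.79 lb product A, 388.68 lb product B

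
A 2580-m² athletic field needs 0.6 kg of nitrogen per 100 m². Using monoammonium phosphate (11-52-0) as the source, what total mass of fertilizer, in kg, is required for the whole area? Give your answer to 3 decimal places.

Product per 100 m² = 0.6 / 11% = 5.45455 kg.
Total product = 5.45455 × 2580 / 100 = 140.7273 kg.

140.727 kg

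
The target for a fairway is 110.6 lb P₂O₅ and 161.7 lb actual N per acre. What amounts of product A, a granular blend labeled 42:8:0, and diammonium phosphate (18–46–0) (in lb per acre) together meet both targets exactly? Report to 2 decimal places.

304.66 lb product A, 187.45 lb diammonium phosphate

With a, b = lb per acre of product A and diammonium phosphate:
P₂O₅: 0.08·a + 0.46·b = 110.6
N: 0.42·a + 0.18·b = 161.7
Eliminate a: (row1) − 0.08/0.42·(row2) → 0.425714·b = 79.8, so b = 187.4497.
Back-substitute: a = (110.6 − 0.46·187.4497) / 0.08 = 304.664.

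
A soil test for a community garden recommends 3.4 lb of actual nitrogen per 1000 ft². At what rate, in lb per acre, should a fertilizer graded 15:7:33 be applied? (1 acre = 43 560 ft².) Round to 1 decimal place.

987.4 lb of product per acre

Product per 1000 ft² = 3.4 / 15% = 22.6667 lb.
Convert to per acre: 22.6667 × 43.56 = 987.36 lb.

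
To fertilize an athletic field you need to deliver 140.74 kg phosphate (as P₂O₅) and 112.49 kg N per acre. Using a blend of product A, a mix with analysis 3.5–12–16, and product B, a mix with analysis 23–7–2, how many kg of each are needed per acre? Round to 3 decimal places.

Let a = kg of product A, b = kg of product B (per acre).
P₂O₅: 0.12·a + 0.07·b = 140.74
N: 0.035·a + 0.23·b = 112.49
Solving simultaneously: a = 973.99205, b = 340.8708.

973.992 kg product A, 340.871 kg product B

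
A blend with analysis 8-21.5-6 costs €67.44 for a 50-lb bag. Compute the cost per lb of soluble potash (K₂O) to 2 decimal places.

K₂O in bag = 50 × 6% = 3 lb.
Cost per lb K₂O = €67.44 / 3 = €22.4800.

€22.48 per lb K₂O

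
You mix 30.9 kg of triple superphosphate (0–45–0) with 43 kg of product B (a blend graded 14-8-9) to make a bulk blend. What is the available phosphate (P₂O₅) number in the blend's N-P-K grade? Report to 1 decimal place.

23.5% P₂O₅

Total mass = 30.9 + 43 = 73.9 kg.
P₂O₅ mass = 45%×30.9 + 8%×43 = 17.345 kg.
% P₂O₅ = 17.345 / 73.9 = 23.4709%.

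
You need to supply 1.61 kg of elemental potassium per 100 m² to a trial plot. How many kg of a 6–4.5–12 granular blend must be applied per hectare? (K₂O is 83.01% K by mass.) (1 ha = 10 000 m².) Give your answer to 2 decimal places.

As K₂O: 1.61 / 0.8301 = 1.93953 kg per 100 m².
Product per 100 m² = 1.93953 / 12% = 16.1627 kg.
Convert to per hectare: 16.1627 × 100 = 1616.271 kg.

1616.27 kg of product per hectare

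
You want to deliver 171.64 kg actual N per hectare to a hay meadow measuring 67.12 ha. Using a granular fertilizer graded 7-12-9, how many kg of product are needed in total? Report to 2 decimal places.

164578.24 kg

Product per hectare = 171.64 / 7% = 2452 kg.
Total product = 2452 × 67.12 = 164578.24 kg.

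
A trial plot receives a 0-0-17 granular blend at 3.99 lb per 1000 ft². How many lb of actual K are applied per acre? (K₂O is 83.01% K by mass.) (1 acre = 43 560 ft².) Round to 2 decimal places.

K₂O per 1000 ft² = 3.99 × 17% = 0.6783 lb.
Elemental K = 0.6783 × 0.8301 = 0.563057 lb per 1000 ft².
Convert to per acre: 0.563057 × 43.56 = 24.5268 lb.

24.53 lb K per acre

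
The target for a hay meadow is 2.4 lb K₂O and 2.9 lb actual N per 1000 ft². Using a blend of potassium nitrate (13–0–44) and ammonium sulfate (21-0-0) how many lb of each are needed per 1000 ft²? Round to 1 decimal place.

Let a = lb of potassium nitrate, b = lb of ammonium sulfate (per 1000 ft²).
K₂O: 0.44·a + 0·b = 2.4
N: 0.13·a + 0.21·b = 2.9
From row1: a = (2.4 − 0·b) / 0.44.
Into row2: 0.13·(2.4 − 0·b)/0.44 + 0.21·b = 2.9 → b = 10.4329, a = 5.45455.

5.5 lb potassium nitrate, 10.4 lb ammonium sulfate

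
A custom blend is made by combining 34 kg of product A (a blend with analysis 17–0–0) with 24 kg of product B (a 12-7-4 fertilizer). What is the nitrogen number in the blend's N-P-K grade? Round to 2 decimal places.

14.93% N

Total mass = 34 + 24 = 58 kg.
N mass = 17%×34 + 12%×24 = 8.66 kg.
% N = 8.66 / 58 = 14.931%.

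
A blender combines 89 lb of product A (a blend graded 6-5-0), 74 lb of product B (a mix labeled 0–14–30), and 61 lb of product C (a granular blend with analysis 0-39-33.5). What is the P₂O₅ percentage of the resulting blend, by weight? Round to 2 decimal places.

Total mass = 89 + 74 + 61 = 224 lb.
P₂O₅ mass = 5%×89 + 14%×74 + 39%×61 = 38.6 lb.
% P₂O₅ = 38.6 / 224 = 17.2321%.

17.23% P₂O₅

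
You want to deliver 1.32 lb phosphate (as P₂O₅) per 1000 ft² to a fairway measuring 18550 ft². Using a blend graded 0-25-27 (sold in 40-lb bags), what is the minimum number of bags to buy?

Product per 1000 ft² = 1.32 / 25% = 5.28 lb.
Total product = 5.28 × 18550 / 1000 = 97.944 lb.
Bags = ⌈97.944 / 40⌉ = 3.

3 bags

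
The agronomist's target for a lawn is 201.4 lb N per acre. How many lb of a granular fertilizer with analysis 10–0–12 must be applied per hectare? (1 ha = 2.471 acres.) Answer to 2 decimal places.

Product per acre = 201.4 / 10% = 2014 lb.
Convert to per hectare: 2014 × 2.471 = 4976.594 lb.

4976.59 lb of product per hectare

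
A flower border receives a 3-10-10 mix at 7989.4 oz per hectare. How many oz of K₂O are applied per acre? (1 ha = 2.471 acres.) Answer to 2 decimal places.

323.33 oz K₂O per acre

K₂O per hectare = 7989.4 × 10% = 798.94 oz.
Convert to per acre: 798.94 × 0.404694 = 323.327 oz.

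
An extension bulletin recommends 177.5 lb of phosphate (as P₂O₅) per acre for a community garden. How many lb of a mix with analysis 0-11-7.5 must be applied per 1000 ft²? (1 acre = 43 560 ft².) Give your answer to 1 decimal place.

Product per acre = 177.5 / 11% = 1613.64 lb.
Convert to per 1000 ft²: 1613.64 × 0.0229568 = 37.044 lb.

37.0 lb of product per thousand sq ft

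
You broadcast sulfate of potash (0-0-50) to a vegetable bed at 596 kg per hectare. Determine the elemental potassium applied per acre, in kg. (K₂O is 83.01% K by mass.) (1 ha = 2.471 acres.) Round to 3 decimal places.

K₂O per hectare = 596 × 50% = 298 kg.
Elemental K = 298 × 0.8301 = 247.37 kg per hectare.
Convert to per acre: 247.37 × 0.404694 = 100.1092 kg.

100.109 kg K per acre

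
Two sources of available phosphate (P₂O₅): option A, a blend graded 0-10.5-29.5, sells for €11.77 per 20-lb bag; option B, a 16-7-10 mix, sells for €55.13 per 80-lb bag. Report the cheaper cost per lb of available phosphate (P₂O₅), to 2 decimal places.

€5.60 per lb P₂O₅ (option A)

option A: P₂O₅ per bag = 20 × 10.5% = 2.1 lb; cost = 11.77 / 2.1 = €5.6048/lb P₂O₅.
option B: P₂O₅ per bag = 80 × 7% = 5.6 lb; cost = 55.13 / 5.6 = €9.8446/lb P₂O₅.
option A is cheaper.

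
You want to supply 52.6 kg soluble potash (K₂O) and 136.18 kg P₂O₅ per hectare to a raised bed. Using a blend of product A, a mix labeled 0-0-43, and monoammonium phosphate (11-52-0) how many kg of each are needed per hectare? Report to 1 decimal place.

122.3 kg product A, 261.9 kg monoammonium phosphate

Let a = kg of product A, b = kg of monoammonium phosphate (per hectare).
K₂O: 0.43·a + 0·b = 52.6
P₂O₅: 0·a + 0.52·b = 136.18
Solving simultaneously: a = 122.326, b = 261.885.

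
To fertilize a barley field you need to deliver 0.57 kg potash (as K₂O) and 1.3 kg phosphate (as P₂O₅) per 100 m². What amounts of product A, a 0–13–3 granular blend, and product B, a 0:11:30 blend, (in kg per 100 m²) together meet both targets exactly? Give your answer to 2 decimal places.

9.17 kg product A, 0.98 kg product B

With a, b = kg per 100 m² of product A and product B:
K₂O: 0.03·a + 0.3·b = 0.57
P₂O₅: 0.13·a + 0.11·b = 1.3
Solving simultaneously: a = 9.16807, b = 0.983193.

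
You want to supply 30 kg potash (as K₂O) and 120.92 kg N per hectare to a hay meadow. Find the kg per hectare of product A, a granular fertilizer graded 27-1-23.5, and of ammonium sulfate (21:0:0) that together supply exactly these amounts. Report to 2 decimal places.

Per-hectare balance (a = product A, b = ammonium sulfate):
K₂O: 0.235·a + 0·b = 30
N: 0.27·a + 0.21·b = 120.92
From row1: a = (30 − 0·b) / 0.235.
Into row2: 0.27·(30 − 0·b)/0.235 + 0.21·b = 120.92 → b = 411.676, a = 127.6596.

127.66 kg product A, 411.68 kg ammonium sulfate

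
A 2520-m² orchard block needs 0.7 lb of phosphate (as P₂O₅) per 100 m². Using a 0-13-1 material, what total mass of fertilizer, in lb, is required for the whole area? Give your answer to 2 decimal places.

135.69 lb

Product per 100 m² = 0.7 / 13% = 5.38462 lb.
Total product = 5.38462 × 2520 / 100 = 135.692 lb.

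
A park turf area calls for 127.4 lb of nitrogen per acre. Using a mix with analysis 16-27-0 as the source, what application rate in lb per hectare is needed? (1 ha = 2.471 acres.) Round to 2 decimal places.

1967.53 lb of product per hectare

Product per acre = 127.4 / 16% = 796.25 lb.
Convert to per hectare: 796.25 × 2.471 = 1967.534 lb.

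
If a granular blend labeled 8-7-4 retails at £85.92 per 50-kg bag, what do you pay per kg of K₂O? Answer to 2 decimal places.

K₂O in bag = 50 × 4% = 2 kg.
Cost per kg K₂O = £85.92 / 2 = £42.9600.

£42.96 per kg K₂O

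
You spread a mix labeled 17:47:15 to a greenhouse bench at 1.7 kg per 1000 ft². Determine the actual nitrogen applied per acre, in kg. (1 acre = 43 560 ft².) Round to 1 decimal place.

12.6 kg N per acre

nitrogen per 1000 ft² = 1.7 × 17% = 0.289 kg.
Convert to per acre: 0.289 × 43.56 = 12.5888 kg.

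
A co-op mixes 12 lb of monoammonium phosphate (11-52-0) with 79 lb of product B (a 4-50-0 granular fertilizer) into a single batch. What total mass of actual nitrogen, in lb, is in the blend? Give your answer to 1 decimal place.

4.5 lb N

N mass = 11%×12 + 4%×79 = 4.48 lb.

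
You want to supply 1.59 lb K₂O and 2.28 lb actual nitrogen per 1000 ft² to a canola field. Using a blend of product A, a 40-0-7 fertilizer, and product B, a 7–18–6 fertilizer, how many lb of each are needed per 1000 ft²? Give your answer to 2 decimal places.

Let a = lb of product A, b = lb of product B (per 1000 ft²).
K₂O: 0.07·a + 0.06·b = 1.59
N: 0.4·a + 0.07·b = 2.28
Solving simultaneously: a = 1.33508, b = 24.9424.

1.34 lb product A, 24.94 lb product B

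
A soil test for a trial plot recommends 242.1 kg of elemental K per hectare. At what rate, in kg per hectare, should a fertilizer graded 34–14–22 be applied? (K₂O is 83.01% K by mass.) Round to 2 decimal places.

As K₂O: 242.1 / 0.8301 = 291.652 kg per hectare.
Product per hectare = 291.652 / 22% = 1325.689 kg.

1325.69 kg of product per hectare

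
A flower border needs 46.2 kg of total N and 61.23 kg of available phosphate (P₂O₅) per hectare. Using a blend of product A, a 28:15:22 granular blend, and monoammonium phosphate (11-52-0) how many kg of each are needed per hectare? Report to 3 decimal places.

Per-hectare balance (a = product A, b = monoammonium phosphate):
N: 0.28·a + 0.11·b = 46.2
P₂O₅: 0.15·a + 0.52·b = 61.23
Solving simultaneously: a = 133.9171, b = 79.1201.

133.917 kg product A, 79.120 kg monoammonium phosphate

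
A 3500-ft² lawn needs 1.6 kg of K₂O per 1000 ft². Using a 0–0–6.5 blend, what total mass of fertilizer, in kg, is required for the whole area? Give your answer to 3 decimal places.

Product per 1000 ft² = 1.6 / 6.5% = 24.6154 kg.
Total product = 24.6154 × 3500 / 1000 = 86.1538 kg.

86.154 kg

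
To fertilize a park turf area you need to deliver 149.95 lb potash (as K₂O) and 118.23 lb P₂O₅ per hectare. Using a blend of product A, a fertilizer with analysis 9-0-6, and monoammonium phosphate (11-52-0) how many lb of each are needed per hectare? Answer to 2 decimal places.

2499.17 lb product A, 227.37 lb monoammonium phosphate

With a, b = lb per hectare of product A and monoammonium phosphate:
K₂O: 0.06·a + 0·b = 149.95
P₂O₅: 0·a + 0.52·b = 118.23
Solving simultaneously: a = 2499.167, b = 227.365.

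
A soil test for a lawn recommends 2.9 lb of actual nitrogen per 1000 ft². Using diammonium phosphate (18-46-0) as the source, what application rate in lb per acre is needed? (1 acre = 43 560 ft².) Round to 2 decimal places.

701.80 lb of product per acre

Product per 1000 ft² = 2.9 / 18% = 16.1111 lb.
Convert to per acre: 16.1111 × 43.56 = 701.8 lb.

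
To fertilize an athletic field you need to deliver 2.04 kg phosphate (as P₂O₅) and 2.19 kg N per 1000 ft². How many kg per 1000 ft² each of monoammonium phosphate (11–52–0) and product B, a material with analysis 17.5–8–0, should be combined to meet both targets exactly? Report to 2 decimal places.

With a, b = kg per 1000 ft² of monoammonium phosphate and product B:
P₂O₅: 0.52·a + 0.08·b = 2.04
N: 0.11·a + 0.175·b = 2.19
Eliminate a: (row1) − 0.52/0.11·(row2) → -0.747273·b = -8.31273, so b = 11.1241.
Back-substitute: a = (2.04 − 0.08·11.1241) / 0.52 = 2.21168.

2.21 kg monoammonium phosphate, 11.12 kg product B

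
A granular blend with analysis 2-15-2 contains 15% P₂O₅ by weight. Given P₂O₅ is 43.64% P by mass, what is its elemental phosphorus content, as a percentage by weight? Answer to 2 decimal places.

%P = 15 × 0.4364 = 6.546%.

6.55% P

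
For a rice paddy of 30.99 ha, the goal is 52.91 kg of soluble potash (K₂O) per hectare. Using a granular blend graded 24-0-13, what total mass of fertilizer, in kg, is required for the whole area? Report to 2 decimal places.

12612.93 kg

Product per hectare = 52.91 / 13% = 407 kg.
Total product = 407 × 30.99 = 12612.93 kg.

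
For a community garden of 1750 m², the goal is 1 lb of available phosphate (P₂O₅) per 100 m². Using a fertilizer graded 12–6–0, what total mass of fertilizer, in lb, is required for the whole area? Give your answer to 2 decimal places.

Product per 100 m² = 1 / 6% = 16.6667 lb.
Total product = 16.6667 × 1750 / 100 = 291.667 lb.

291.67 lb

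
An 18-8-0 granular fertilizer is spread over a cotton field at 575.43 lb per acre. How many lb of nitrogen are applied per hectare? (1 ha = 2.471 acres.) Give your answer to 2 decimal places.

255.94 lb N per hectare

nitrogen per acre = 575.43 × 18% = 103.577 lb.
Convert to per hectare: 103.577 × 2.471 = 255.9398 lb.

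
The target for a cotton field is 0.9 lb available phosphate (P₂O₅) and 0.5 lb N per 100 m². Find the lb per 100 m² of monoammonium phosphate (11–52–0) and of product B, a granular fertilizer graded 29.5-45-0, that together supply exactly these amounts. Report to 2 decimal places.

0.39 lb monoammonium phosphate, 1.55 lb product B

Per-100 m² balance (a = monoammonium phosphate, b = product B):
P₂O₅: 0.52·a + 0.45·b = 0.9
N: 0.11·a + 0.295·b = 0.5
Eliminate b: (row1) − 0.45/0.295·(row2) → 0.352203·a = 0.137288, so a = 0.389798.
Then b = (0.5 − 0.11·0.389798) / 0.295 = 1.54957.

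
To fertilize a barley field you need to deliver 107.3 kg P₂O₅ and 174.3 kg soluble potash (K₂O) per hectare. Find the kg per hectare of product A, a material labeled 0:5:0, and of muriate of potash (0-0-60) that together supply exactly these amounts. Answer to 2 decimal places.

Let a = kg of product A, b = kg of muriate of potash (per hectare).
P₂O₅: 0.05·a + 0·b = 107.3
K₂O: 0·a + 0.6·b = 174.3
Solving simultaneously: a = 2146, b = 290.5.

2146.00 kg product A, 290.50 kg muriate of potash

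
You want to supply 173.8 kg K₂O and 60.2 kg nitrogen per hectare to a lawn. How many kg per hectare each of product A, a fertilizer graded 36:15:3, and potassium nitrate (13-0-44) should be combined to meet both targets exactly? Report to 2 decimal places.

Let a = kg of product A, b = kg of potassium nitrate (per hectare).
K₂O: 0.03·a + 0.44·b = 173.8
N: 0.36·a + 0.13·b = 60.2
Eliminate a: (row1) − 0.03/0.36·(row2) → 0.429167·b = 168.783, so b = 393.282.
Back-substitute: a = (173.8 − 0.44·393.282) / 0.03 = 25.2039.

25.20 kg product A, 393.28 kg potassium nitrate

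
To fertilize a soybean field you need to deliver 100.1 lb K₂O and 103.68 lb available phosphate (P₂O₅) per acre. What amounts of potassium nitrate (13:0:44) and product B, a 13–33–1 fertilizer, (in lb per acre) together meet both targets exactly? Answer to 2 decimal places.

220.36 lb potassium nitrate, 314.18 lb product B

Per-acre balance (a = potassium nitrate, b = product B):
K₂O: 0.44·a + 0.01·b = 100.1
P₂O₅: 0·a + 0.33·b = 103.68
Solving simultaneously: a = 220.3595, b = 314.182.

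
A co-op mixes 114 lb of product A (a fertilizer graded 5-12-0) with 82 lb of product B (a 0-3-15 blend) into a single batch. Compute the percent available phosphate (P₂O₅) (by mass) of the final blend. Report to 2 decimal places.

Total mass = 114 + 82 = 196 lb.
P₂O₅ mass = 12%×114 + 3%×82 = 16.14 lb.
% P₂O₅ = 16.14 / 196 = 8.23469%.

8.23% P₂O₅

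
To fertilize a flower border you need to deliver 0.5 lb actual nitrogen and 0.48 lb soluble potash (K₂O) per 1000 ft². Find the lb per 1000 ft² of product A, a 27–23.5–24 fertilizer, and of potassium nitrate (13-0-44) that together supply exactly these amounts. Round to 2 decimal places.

With a, b = lb per 1000 ft² of product A and potassium nitrate:
N: 0.27·a + 0.13·b = 0.5
K₂O: 0.24·a + 0.44·b = 0.48
Eliminate a: (row1) − 0.27/0.24·(row2) → -0.365·b = -0.04, so b = 0.109589.
Back-substitute: a = (0.5 − 0.13·0.109589) / 0.27 = 1.79909.

1.80 lb product A, 0.11 lb potassium nitrate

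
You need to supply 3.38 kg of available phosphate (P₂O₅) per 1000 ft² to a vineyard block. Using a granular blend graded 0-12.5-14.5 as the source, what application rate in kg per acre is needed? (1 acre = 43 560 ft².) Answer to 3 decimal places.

Product per 1000 ft² = 3.38 / 12.5% = 27.04 kg.
Convert to per acre: 27.04 × 43.56 = 1177.8624 kg.

1177.862 kg of product per acre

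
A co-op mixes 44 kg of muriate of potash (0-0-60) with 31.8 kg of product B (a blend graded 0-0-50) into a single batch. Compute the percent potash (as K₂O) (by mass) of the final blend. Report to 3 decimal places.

Total mass = 44 + 31.8 = 75.8 kg.
K₂O mass = 60%×44 + 50%×31.8 = 42.3 kg.
% K₂O = 42.3 / 75.8 = 55.8047%.

55.805% K₂O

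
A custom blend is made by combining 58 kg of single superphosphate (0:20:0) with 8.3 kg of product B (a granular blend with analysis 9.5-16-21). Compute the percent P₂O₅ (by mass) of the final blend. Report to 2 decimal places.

Total mass = 58 + 8.3 = 66.3 kg.
P₂O₅ mass = 20%×58 + 16%×8.3 = 12.928 kg.
% P₂O₅ = 12.928 / 66.3 = 19.4992%.

19.50% P₂O₅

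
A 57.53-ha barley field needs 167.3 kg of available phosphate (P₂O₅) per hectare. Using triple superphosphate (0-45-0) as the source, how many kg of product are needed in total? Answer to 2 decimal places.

21388.38 kg

Product per hectare = 167.3 / 45% = 371.778 kg.
Total product = 371.778 × 57.53 = 21388.376 kg.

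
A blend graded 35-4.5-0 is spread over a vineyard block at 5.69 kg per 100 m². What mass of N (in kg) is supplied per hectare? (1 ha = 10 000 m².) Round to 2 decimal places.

199.15 kg N per hectare

nitrogen per 100 m² = 5.69 × 35% = 1.9915 kg.
Convert to per hectare: 1.9915 × 100 = 199.15 kg.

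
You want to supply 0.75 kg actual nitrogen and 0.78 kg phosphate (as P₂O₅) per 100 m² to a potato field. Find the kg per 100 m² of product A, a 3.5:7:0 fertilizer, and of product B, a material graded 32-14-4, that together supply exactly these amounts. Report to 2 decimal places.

8.26 kg product A, 1.44 kg product B

Per-100 m² balance (a = product A, b = product B):
N: 0.035·a + 0.32·b = 0.75
P₂O₅: 0.07·a + 0.14·b = 0.78
Solving simultaneously: a = 8.26286, b = 1.44.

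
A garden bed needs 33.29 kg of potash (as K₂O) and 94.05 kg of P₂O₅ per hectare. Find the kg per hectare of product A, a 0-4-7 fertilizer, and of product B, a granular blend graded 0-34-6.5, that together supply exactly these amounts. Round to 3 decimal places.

245.535 kg product A, 247.731 kg product B

With a, b = kg per hectare of product A and product B:
K₂O: 0.07·a + 0.065·b = 33.29
P₂O₅: 0.04·a + 0.34·b = 94.05
Eliminate a: (row1) − 0.07/0.04·(row2) → -0.53·b = -131.298, so b = 247.7311.
Back-substitute: a = (33.29 − 0.065·247.7311) / 0.07 = 245.5354.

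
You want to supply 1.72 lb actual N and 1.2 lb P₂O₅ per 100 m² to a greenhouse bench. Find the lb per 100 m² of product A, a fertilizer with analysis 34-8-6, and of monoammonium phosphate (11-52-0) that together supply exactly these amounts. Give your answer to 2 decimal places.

Let a = lb of product A, b = lb of monoammonium phosphate (per 100 m²).
N: 0.34·a + 0.11·b = 1.72
P₂O₅: 0.08·a + 0.52·b = 1.2
Eliminate a: (row1) − 0.34/0.08·(row2) → -2.1·b = -3.38, so b = 1.60952.
Back-substitute: a = (1.72 − 0.11·1.60952) / 0.34 = 4.5381.

4.54 lb product A, 1.61 lb monoammonium phosphate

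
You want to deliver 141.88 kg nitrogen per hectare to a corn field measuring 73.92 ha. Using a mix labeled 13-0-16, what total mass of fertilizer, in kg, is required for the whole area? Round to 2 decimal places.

80675.15 kg

Product per hectare = 141.88 / 13% = 1091.38 kg.
Total product = 1091.38 × 73.92 = 80675.151 kg.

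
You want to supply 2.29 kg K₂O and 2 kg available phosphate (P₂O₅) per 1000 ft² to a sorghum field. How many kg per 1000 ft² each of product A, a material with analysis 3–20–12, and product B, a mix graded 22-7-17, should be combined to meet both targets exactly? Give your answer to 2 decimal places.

Let a = kg of product A, b = kg of product B (per 1000 ft²).
K₂O: 0.12·a + 0.17·b = 2.29
P₂O₅: 0.2·a + 0.07·b = 2
Solving simultaneously: a = 7.01953, b = 8.51562.

7.02 kg product A, 8.52 kg product B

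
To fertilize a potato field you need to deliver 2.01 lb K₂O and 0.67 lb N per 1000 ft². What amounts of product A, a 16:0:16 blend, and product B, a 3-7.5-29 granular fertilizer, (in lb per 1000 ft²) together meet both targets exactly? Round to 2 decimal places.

Let a = lb of product A, b = lb of product B (per 1000 ft²).
K₂O: 0.16·a + 0.29·b = 2.01
N: 0.16·a + 0.03·b = 0.67
From row1: a = (2.01 − 0.29·b) / 0.16.
Into row2: 0.16·(2.01 − 0.29·b)/0.16 + 0.03·b = 0.67 → b = 5.15385, a = 3.22115.

3.22 lb product A, 5.15 lb product B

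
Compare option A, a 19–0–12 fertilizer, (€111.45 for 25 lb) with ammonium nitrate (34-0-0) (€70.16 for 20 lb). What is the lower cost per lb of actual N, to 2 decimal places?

option A: N per bag = 25 × 19% = 4.75 lb; cost = 111.45 / 4.75 = €23.4632/lb N.
ammonium nitrate: N per bag = 20 × 34% = 6.8 lb; cost = 70.16 / 6.8 = €10.3176/lb N.
ammonium nitrate is cheaper.

€10.32 per lb N (ammonium nitrate)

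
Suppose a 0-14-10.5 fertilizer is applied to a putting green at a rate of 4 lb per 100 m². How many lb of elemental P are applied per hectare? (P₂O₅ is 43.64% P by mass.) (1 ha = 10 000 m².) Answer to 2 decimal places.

P₂O₅ per 100 m² = 4 × 14% = 0.56 lb.
Elemental P = 0.56 × 0.4364 = 0.244384 lb per 100 m².
Convert to per hectare: 0.244384 × 100 = 24.4384 lb.

24.44 lb P per hectare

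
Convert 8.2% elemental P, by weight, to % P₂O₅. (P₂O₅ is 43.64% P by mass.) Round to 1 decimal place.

18.8% P₂O₅

%P₂O₅ = 8.2 / 0.4364 = 18.7901%.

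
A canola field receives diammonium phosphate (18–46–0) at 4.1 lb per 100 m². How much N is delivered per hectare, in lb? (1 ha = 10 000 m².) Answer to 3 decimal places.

73.800 lb N per hectare

nitrogen per 100 m² = 4.1 × 18% = 0.738 lb.
Convert to per hectare: 0.738 × 100 = 73.8 lb.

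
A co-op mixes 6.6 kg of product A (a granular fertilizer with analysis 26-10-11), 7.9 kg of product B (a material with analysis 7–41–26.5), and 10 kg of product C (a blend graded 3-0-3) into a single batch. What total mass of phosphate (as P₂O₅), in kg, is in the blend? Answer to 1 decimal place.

3.9 kg P₂O₅

P₂O₅ mass = 10%×6.6 + 41%×7.9 + 0%×10 = 3.899 kg.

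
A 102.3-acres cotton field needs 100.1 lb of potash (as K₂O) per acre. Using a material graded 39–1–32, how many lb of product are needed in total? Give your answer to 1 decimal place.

32000.7 lb

Product per acre = 100.1 / 32% = 312.812 lb.
Total product = 312.812 × 102.3 = 32000.72 lb.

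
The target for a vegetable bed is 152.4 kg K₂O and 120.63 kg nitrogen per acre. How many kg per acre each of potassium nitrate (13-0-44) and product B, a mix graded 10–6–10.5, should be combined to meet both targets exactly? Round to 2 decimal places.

84.81 kg potassium nitrate, 1096.05 kg product B

Let a = kg of potassium nitrate, b = kg of product B (per acre).
K₂O: 0.44·a + 0.105·b = 152.4
N: 0.13·a + 0.1·b = 120.63
Eliminate a: (row1) − 0.44/0.13·(row2) → -0.233462·b = -255.886, so b = 1096.053.
Back-substitute: a = (152.4 − 0.105·1096.053) / 0.44 = 84.8056.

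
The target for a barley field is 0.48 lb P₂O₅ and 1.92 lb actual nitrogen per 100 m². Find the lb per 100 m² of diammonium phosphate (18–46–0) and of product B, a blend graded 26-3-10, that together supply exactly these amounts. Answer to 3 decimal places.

0.588 lb diammonium phosphate, 6.977 lb product B

With a, b = lb per 100 m² of diammonium phosphate and product B:
P₂O₅: 0.46·a + 0.03·b = 0.48
N: 0.18·a + 0.26·b = 1.92
Solving simultaneously: a = 0.588441, b = 6.97723.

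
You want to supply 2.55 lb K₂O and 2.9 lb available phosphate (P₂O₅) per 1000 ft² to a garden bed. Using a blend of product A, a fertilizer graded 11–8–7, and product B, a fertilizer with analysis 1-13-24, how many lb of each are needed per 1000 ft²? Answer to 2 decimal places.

Per-1000 ft² balance (a = product A, b = product B):
K₂O: 0.07·a + 0.24·b = 2.55
P₂O₅: 0.08·a + 0.13·b = 2.9
From row1: a = (2.55 − 0.24·b) / 0.07.
Into row2: 0.08·(2.55 − 0.24·b)/0.07 + 0.13·b = 2.9 → b = 0.0990099, a = 36.0891.

36.09 lb product A, 0.10 lb product B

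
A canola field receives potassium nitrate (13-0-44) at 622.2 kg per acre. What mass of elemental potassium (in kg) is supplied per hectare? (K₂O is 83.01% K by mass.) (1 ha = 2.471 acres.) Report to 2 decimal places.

561.55 kg K per hectare

K₂O per acre = 622.2 × 44% = 273.768 kg.
Elemental K = 273.768 × 0.8301 = 227.255 kg per acre.
Convert to per hectare: 227.255 × 2.471 = 561.547 kg.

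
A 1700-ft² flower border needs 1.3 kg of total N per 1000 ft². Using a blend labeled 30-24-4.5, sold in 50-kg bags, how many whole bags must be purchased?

1 bags

Product per 1000 ft² = 1.3 / 30% = 4.33333 kg.
Total product = 4.33333 × 1700 / 1000 = 7.36667 kg.
Bags = ⌈7.36667 / 50⌉ = 1.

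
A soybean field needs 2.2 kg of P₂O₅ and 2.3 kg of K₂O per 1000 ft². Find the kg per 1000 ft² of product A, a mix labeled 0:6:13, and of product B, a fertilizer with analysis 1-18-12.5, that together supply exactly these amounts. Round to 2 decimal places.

Per-1000 ft² balance (a = product A, b = product B):
P₂O₅: 0.06·a + 0.18·b = 2.2
K₂O: 0.13·a + 0.125·b = 2.3
Eliminate a: (row1) − 0.06/0.13·(row2) → 0.122308·b = 1.13846, so b = 9.30818.
Back-substitute: a = (2.2 − 0.18·9.30818) / 0.06 = 8.74214.

8.74 kg product A, 9.31 kg product B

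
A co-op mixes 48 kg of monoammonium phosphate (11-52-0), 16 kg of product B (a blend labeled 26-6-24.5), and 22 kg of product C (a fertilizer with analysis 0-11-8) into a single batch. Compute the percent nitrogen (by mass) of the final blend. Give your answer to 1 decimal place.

Total mass = 48 + 16 + 22 = 86 kg.
N mass = 11%×48 + 26%×16 + 0%×22 = 9.44 kg.
% N = 9.44 / 86 = 10.9767%.

11.0% N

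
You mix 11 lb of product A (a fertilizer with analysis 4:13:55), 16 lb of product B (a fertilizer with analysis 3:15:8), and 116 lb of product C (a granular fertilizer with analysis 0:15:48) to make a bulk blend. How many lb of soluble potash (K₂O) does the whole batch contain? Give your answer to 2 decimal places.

K₂O mass = 55%×11 + 8%×16 + 48%×116 = 63.01 lb.

63.01 lb K₂O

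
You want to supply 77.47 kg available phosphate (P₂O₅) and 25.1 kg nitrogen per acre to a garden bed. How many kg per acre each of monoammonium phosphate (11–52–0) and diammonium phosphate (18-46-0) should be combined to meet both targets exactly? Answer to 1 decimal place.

55.8 kg monoammonium phosphate, 105.4 kg diammonium phosphate

Per-acre balance (a = monoammonium phosphate, b = diammonium phosphate):
P₂O₅: 0.52·a + 0.46·b = 77.47
N: 0.11·a + 0.18·b = 25.1
Eliminate a: (row1) − 0.52/0.11·(row2) → -0.390909·b = -41.1845, so b = 105.356.
Back-substitute: a = (77.47 − 0.46·105.356) / 0.52 = 55.7814.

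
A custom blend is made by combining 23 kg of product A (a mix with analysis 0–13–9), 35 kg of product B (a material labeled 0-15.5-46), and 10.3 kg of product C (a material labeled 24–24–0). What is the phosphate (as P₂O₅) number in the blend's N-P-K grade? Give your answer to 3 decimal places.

Total mass = 23 + 35 + 10.3 = 68.3 kg.
P₂O₅ mass = 13%×23 + 15.5%×35 + 24%×10.3 = 10.887 kg.
% P₂O₅ = 10.887 / 68.3 = 15.93997%.

15.940% P₂O₅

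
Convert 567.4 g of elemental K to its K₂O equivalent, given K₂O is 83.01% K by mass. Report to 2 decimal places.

683.53 g K₂O

K₂O = 567.4 / 0.8301 = 683.532 g.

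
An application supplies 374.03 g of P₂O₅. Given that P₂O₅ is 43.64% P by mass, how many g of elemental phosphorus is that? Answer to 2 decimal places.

163.23 g P

P = 374.03 × 0.4364 = 163.227 g.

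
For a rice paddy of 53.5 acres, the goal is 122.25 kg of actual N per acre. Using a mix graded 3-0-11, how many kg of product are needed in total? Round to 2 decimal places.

218012.50 kg

Product per acre = 122.25 / 3% = 4075 kg.
Total product = 4075 × 53.5 = 218012.5 kg.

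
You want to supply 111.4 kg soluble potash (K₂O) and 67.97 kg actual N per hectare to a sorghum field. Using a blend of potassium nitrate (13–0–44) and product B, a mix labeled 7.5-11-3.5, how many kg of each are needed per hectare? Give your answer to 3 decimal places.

With a, b = kg per hectare of potassium nitrate and product B:
K₂O: 0.44·a + 0.035·b = 111.4
N: 0.13·a + 0.075·b = 67.97
Solving simultaneously: a = 210.05448, b = 542.1722.

210.054 kg potassium nitrate, 542.172 kg product B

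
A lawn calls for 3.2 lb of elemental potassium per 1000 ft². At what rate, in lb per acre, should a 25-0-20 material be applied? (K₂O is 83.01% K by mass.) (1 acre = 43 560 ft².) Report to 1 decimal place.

839.6 lb of product per acre

As K₂O: 3.2 / 0.8301 = 3.85496 lb per 1000 ft².
Product per 1000 ft² = 3.85496 / 20% = 19.2748 lb.
Convert to per acre: 19.2748 × 43.56 = 839.61 lb.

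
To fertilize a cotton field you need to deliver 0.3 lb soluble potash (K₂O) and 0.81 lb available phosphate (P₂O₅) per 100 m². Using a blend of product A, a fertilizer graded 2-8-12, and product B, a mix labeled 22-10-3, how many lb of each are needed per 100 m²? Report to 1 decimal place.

0.6 lb product A, 7.6 lb product B

Let a = lb of product A, b = lb of product B (per 100 m²).
K₂O: 0.12·a + 0.03·b = 0.3
P₂O₅: 0.08·a + 0.1·b = 0.81
Solving simultaneously: a = 0.59375, b = 7.625.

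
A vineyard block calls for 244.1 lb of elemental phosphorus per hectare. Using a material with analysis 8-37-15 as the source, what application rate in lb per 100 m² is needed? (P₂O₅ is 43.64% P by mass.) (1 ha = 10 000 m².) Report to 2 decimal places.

As P₂O₅: 244.1 / 0.4364 = 559.349 lb per hectare.
Product per hectare = 559.349 / 37% = 1511.75 lb.
Convert to per 100 m²: 1511.75 × 0.01 = 15.1175 lb.

15.12 lb of product per hundred sq m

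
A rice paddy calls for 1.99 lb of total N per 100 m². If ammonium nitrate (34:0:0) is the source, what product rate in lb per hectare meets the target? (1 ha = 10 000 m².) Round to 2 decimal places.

585.29 lb of product per hectare

Product per 100 m² = 1.99 / 34% = 5.85294 lb.
Convert to per hectare: 5.85294 × 100 = 585.294 lb.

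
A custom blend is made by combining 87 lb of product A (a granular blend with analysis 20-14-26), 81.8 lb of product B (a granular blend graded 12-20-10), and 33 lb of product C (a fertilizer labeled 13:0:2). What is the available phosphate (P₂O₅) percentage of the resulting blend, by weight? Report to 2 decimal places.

Total mass = 87 + 81.8 + 33 = 201.8 lb.
P₂O₅ mass = 14%×87 + 20%×81.8 + 0%×33 = 28.54 lb.
% P₂O₅ = 28.54 / 201.8 = 14.1427%.

14.14% P₂O₅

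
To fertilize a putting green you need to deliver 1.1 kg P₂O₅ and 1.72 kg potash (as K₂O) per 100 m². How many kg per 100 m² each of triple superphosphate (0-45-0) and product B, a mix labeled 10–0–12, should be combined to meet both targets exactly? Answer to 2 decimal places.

Per-100 m² balance (a = triple superphosphate, b = product B):
P₂O₅: 0.45·a + 0·b = 1.1
K₂O: 0·a + 0.12·b = 1.72
Solving simultaneously: a = 2.44444, b = 14.3333.

2.44 kg triple superphosphate, 14.33 kg product B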